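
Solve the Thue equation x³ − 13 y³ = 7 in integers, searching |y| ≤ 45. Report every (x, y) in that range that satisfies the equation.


The equation is x³ - 13y³ = 7. For fixed y, x³ = 13·y³ + 7, so a solution requires the RHS to be a perfect cube.
Strategy: iterate y from -45 to 45, compute RHS = 13·y³ + 7, and check whether it is a (positive or negative) perfect cube.
Check small values of y:
  y = 0: RHS = 7 is not a perfect cube.
  y = 1: RHS = 20 is not a perfect cube.
  y = -1: RHS = -6 is not a perfect cube.
  y = 2: RHS = 111 is not a perfect cube.
  y = -2: RHS = -97 is not a perfect cube.
  y = 3: RHS = 358 is not a perfect cube.
  y = -3: RHS = -344 is not a perfect cube.
Continuing the search up to |y| = 45 finds no solutions either.
No (x, y) in the scanned range satisfies the equation.

No integer solutions with |y| ≤ 45.


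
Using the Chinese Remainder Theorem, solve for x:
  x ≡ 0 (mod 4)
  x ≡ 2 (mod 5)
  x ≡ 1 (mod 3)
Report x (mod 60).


Moduli 4, 5, 3 are pairwise coprime; by CRT there is a unique solution modulo M = 4 · 5 · 3 = 60.
Solve pairwise, accumulating the modulus:
  Start with x ≡ 0 (mod 4).
  Combine with x ≡ 2 (mod 5): since gcd(4, 5) = 1, we get a unique residue mod 20.
    Write x = 0 + 4·t and substitute into x ≡ 2 (mod 5): 4·t ≡ 2 − 0 = 2 (mod 5).
    The inverse of 4 mod 5 is 4 (since 4·4 = 16 = 3·5 + 1), so t ≡ 4·2 = 8 ≡ 3 (mod 5).
    Then x = 0 + 4·3 = 12, valid modulo lcm(4, 5) = 20: x ≡ 12 (mod 20).
  Combine with x ≡ 1 (mod 3): since gcd(20, 3) = 1, we get a unique residue mod 60.
    Write x = 12 + 20·t and substitute into x ≡ 1 (mod 3): 20·t ≡ 1 − 12 = -11 (mod 3).
    Reduce coefficients mod 3: 2·t ≡ 1 (mod 3).
    The inverse of 2 mod 3 is 2 (since 2·2 = 4 = 1·3 + 1), so t ≡ 2·1 = 2 ≡ 2 (mod 3).
    Then x = 12 + 20·2 = 52, valid modulo lcm(20, 3) = 60: x ≡ 52 (mod 60).
Verify: 52 mod 4 = 0 ✓, 52 mod 5 = 2 ✓, 52 mod 3 = 1 ✓.

x ≡ 52 (mod 60).


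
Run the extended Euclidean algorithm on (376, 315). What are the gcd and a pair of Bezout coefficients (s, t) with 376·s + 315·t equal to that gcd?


Euclidean algorithm on (376, 315) — divide until remainder is 0:
  376 = 1 · 315 + 61
  315 = 5 · 61 + 10
  61 = 6 · 10 + 1
  10 = 10 · 1 + 0
gcd(376, 315) = 1.
Track Bezout coefficients alongside the remainders: start with r₀ = 376 = a·1 + b·0 (s = 1, t = 0) and r₁ = 315 = a·0 + b·1 (s = 0, t = 1); each new remainder r_{k+1} = r_{k-1} − q_k·r_k inherits s_{k+1} = s_{k-1} − q_k·s_k, t_{k+1} = t_{k-1} − q_k·t_k, so r_k = a·s_k + b·t_k at every step:
  q = 1: r = 61, s = 1 − 1·0 = 1, t = 0 − 1·1 = -1  (check: 376·1 + 315·(-1) = 61)
  q = 5: r = 10, s = 0 − 5·1 = -5, t = 1 − 5·(-1) = 6  (check: 376·(-5) + 315·6 = 10)
  q = 6: r = 1, s = 1 − 6·(-5) = 31, t = -1 − 6·6 = -37  (check: 376·31 + 315·(-37) = 1)
The row with r = 1 (the gcd) gives the Bezout coefficients s = 31, t = -37.
Result: 376 · (31) + 315 · (-37) = 1.

gcd(376, 315) = 1; s = 31, t = -37 (check: 376·31 + 315·(-37) = 1).


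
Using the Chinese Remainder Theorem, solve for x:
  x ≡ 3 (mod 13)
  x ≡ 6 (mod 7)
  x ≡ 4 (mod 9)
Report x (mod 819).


Moduli 13, 7, 9 are pairwise coprime; by CRT there is a unique solution modulo M = 13 · 7 · 9 = 819.
Solve pairwise, accumulating the modulus:
  Start with x ≡ 3 (mod 13).
  Combine with x ≡ 6 (mod 7): since gcd(13, 7) = 1, we get a unique residue mod 91.
    Write x = 3 + 13·t and substitute into x ≡ 6 (mod 7): 13·t ≡ 6 − 3 = 3 (mod 7).
    Reduce coefficients mod 7: 6·t ≡ 3 (mod 7).
    The inverse of 6 mod 7 is 6 (since 6·6 = 36 = 5·7 + 1), so t ≡ 6·3 = 18 ≡ 4 (mod 7).
    Then x = 3 + 13·4 = 55, valid modulo lcm(13, 7) = 91: x ≡ 55 (mod 91).
  Combine with x ≡ 4 (mod 9): since gcd(91, 9) = 1, we get a unique residue mod 819.
    Write x = 55 + 91·t and substitute into x ≡ 4 (mod 9): 91·t ≡ 4 − 55 = -51 (mod 9).
    Reduce coefficients mod 9: 1·t ≡ 3 (mod 9).
    So t ≡ 3 (mod 9).
    Then x = 55 + 91·3 = 328, valid modulo lcm(91, 9) = 819: x ≡ 328 (mod 819).
Verify: 328 mod 13 = 3 ✓, 328 mod 7 = 6 ✓, 328 mod 9 = 4 ✓.

x ≡ 328 (mod 819).


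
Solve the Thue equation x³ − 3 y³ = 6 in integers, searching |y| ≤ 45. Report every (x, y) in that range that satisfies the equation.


The equation is x³ - 3y³ = 6. For fixed y, x³ = 3·y³ + 6, so a solution requires the RHS to be a perfect cube.
Strategy: iterate y from -45 to 45, compute RHS = 3·y³ + 6, and check whether it is a (positive or negative) perfect cube.
Check small values of y:
  y = 0: RHS = 6 is not a perfect cube.
  y = 1: RHS = 9 is not a perfect cube.
  y = -1: RHS = 3 is not a perfect cube.
  y = 2: RHS = 30 is not a perfect cube.
  y = -2: RHS = -18 is not a perfect cube.
  y = 3: RHS = 87 is not a perfect cube.
  y = -3: RHS = -75 is not a perfect cube.
Continuing the search up to |y| = 45 finds no solutions either.
No (x, y) in the scanned range satisfies the equation.

No integer solutions with |y| ≤ 45.


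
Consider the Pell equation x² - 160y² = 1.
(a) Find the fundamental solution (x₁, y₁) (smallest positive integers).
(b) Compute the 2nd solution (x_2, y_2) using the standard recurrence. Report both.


Step 1: Find the fundamental solution (x₁, y₁) of x² - 160y² = 1.
  Expand √160 as a continued fraction. a₀ = ⌊√160⌋ = 12; iterate m_{k+1} = d_k·a_k − m_k, d_{k+1} = (160 − m_{k+1}²)/d_k, a_{k+1} = ⌊(a₀ + m_{k+1})/d_{k+1}⌋ (starting m₀ = 0, d₀ = 1), with convergents p_k = a_k·p_{k-1} + p_{k-2}, q_k = a_k·q_{k-1} + q_{k-2} (p₋₁ = 1, q₋₁ = 0):
  k = 0: a₀ = 12; p₀/q₀ = 12/1; p₀² − 160·q₀² = 144 − 160 = -16.
  k = 1: m = 12, d = 16, a = ⌊(12 + 12)/16⌋ = 1; p/q = (1·12 + 1)/(1·1 + 0) = 13/1; p² − 160·q² = 169 − 160 = 9.
  k = 2: m = 4, d = 9, a = ⌊(12 + 4)/9⌋ = 1; p/q = (1·13 + 12)/(1·1 + 1) = 25/2; p² − 160·q² = 625 − 640 = -15.
  k = 3: m = 5, d = 15, a = ⌊(12 + 5)/15⌋ = 1; p/q = (1·25 + 13)/(1·2 + 1) = 38/3; p² − 160·q² = 1444 − 1440 = 4.
  k = 4: m = 10, d = 4, a = ⌊(12 + 10)/4⌋ = 5; p/q = (5·38 + 25)/(5·3 + 2) = 215/17; p² − 160·q² = 46225 − 46240 = -15.
  k = 5: m = 10, d = 15, a = ⌊(12 + 10)/15⌋ = 1; p/q = (1·215 + 38)/(1·17 + 3) = 253/20; p² − 160·q² = 64009 − 64000 = 9.
  k = 6: m = 5, d = 9, a = ⌊(12 + 5)/9⌋ = 1; p/q = (1·253 + 215)/(1·20 + 17) = 468/37; p² − 160·q² = 219024 − 219040 = -16.
  k = 7: m = 4, d = 16, a = ⌊(12 + 4)/16⌋ = 1; p/q = (1·468 + 253)/(1·37 + 20) = 721/57; p² − 160·q² = 519841 − 519840 = 1.
  The first convergent with p² − 160·q² = 1 gives the fundamental solution (x₁, y₁) = (721, 57).
Step 2: Apply the recurrence (x_{n+1}, y_{n+1}) = (x₁x_n + 160y₁y_n, x₁y_n + y₁x_n) repeatedly.
  From (x_1, y_1) = (721, 57): x_2 = 721·721 + 160·57·57 = 1039681; y_2 = 721·57 + 57·721 = 82194.
Step 3: Verify x_2² - 160·y_2² = 1080936581761 - 1080936581760 = 1 (should be 1). ✓

(x_1, y_1) = (721, 57); (x_2, y_2) = (1039681, 82194).


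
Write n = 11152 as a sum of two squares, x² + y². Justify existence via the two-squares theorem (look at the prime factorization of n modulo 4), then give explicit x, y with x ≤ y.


Step 1: Factor n = 11152 = 2^4 · 17 · 41.
Step 2: Check the mod-4 condition on each prime factor: 2 = 2 (special); 17 ≡ 1 (mod 4), exponent 1; 41 ≡ 1 (mod 4), exponent 1.
All primes ≡ 3 (mod 4) appear to even exponent (or don't appear), so by the two-squares theorem n IS expressible as a sum of two squares.
Step 3: Build a representation. Group n = k² · m with k = 4 and m = 17 · 41 = 697 (a product of primes ≡ 1 (mod 4)); a representation of m scales to one of n via (k·x)² + (k·y)² = k²(x² + y²). Each prime p ≡ 1 (mod 4) is itself a sum of two squares; find a² by testing p − a² for a perfect square:
  17: 17 − 1² = 16 = 4² ⇒ 17 = 1² + 4².
  41: 41 − 1² = 40, 41 − 2² = 37, 41 − 3² = 32, 41 − 4² = 25 = 5² ⇒ 41 = 4² + 5².
  Combine using the Brahmagupta–Fibonacci identity (a² + b²)(c² + d²) = (ac − bd)² + (ad + bc)² = (ac + bd)² + (ad − bc)²:
  17 · 41 = 697: from (1² + 4²)(4² + 5²), take (1·4 − 4·5, 1·5 + 4·4) = (4 − 20, 5 + 16) = (-16, 21); dropping signs (only squares matter) gives (16, 21); check 16² + 21² = 256 + 441 = 697 ✓.
  Scale by k = 4: (4·16, 4·21) = (64, 84).
Step 4: Order so x ≤ y and verify: 64² + 84² = 4096 + 7056 = 11152 = n. ✓

n = 11152 = 64² + 84² (one valid representation with x ≤ y).


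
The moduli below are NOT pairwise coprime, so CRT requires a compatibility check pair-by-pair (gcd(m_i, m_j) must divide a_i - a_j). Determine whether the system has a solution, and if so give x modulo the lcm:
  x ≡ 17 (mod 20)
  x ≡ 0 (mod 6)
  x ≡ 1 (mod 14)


Moduli 20, 6, 14 are not pairwise coprime, so CRT works modulo lcm(m_i) when all pairwise compatibility conditions hold.
Pairwise compatibility: gcd(m_i, m_j) must divide a_i - a_j for every pair.
Merge one congruence at a time:
  Start: x ≡ 17 (mod 20).
  Combine with x ≡ 0 (mod 6): gcd(20, 6) = 2, and 0 - 17 = -17 is NOT divisible by 2.
    ⇒ system is inconsistent (no integer solution).

No solution (the system is inconsistent).


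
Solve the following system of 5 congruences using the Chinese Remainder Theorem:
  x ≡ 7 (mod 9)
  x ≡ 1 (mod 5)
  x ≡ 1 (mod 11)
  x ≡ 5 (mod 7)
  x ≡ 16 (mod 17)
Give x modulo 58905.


Product of moduli M = 9 · 5 · 11 · 7 · 17 = 58905.
Merge one congruence at a time:
  Start: x ≡ 7 (mod 9).
  Combine with x ≡ 1 (mod 5); new modulus lcm = 45.
    Write x = 7 + 9·t and substitute into x ≡ 1 (mod 5): 9·t ≡ 1 − 7 = -6 (mod 5).
    Reduce coefficients mod 5: 4·t ≡ 4 (mod 5).
    The inverse of 4 mod 5 is 4 (since 4·4 = 16 = 3·5 + 1), so t ≡ 4·4 = 16 ≡ 1 (mod 5).
    Then x = 7 + 9·1 = 16, valid modulo lcm(9, 5) = 45: x ≡ 16 (mod 45).
  Combine with x ≡ 1 (mod 11); new modulus lcm = 495.
    Write x = 16 + 45·t and substitute into x ≡ 1 (mod 11): 45·t ≡ 1 − 16 = -15 (mod 11).
    Reduce coefficients mod 11: 1·t ≡ 7 (mod 11).
    So t ≡ 7 (mod 11).
    Then x = 16 + 45·7 = 331, valid modulo lcm(45, 11) = 495: x ≡ 331 (mod 495).
  Combine with x ≡ 5 (mod 7); new modulus lcm = 3465.
    Write x = 331 + 495·t and substitute into x ≡ 5 (mod 7): 495·t ≡ 5 − 331 = -326 (mod 7).
    Reduce coefficients mod 7: 5·t ≡ 3 (mod 7).
    The inverse of 5 mod 7 is 3 (since 5·3 = 15 = 2·7 + 1), so t ≡ 3·3 = 9 ≡ 2 (mod 7).
    Then x = 331 + 495·2 = 1321, valid modulo lcm(495, 7) = 3465: x ≡ 1321 (mod 3465).
  Combine with x ≡ 16 (mod 17); new modulus lcm = 58905.
    Write x = 1321 + 3465·t and substitute into x ≡ 16 (mod 17): 3465·t ≡ 16 − 1321 = -1305 (mod 17).
    Reduce coefficients mod 17: 14·t ≡ 4 (mod 17).
    The inverse of 14 mod 17 is 11 (since 14·11 = 154 = 9·17 + 1), so t ≡ 11·4 = 44 ≡ 10 (mod 17).
    Then x = 1321 + 3465·10 = 35971, valid modulo lcm(3465, 17) = 58905: x ≡ 35971 (mod 58905).
Verify against each original: 35971 mod 9 = 7, 35971 mod 5 = 1, 35971 mod 11 = 1, 35971 mod 7 = 5, 35971 mod 17 = 16.

x ≡ 35971 (mod 58905).


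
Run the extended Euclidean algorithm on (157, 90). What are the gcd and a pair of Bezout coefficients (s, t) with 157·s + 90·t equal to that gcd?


Euclidean algorithm on (157, 90) — divide until remainder is 0:
  157 = 1 · 90 + 67
  90 = 1 · 67 + 23
  67 = 2 · 23 + 21
  23 = 1 · 21 + 2
  21 = 10 · 2 + 1
  2 = 2 · 1 + 0
gcd(157, 90) = 1.
Track Bezout coefficients alongside the remainders: start with r₀ = 157 = a·1 + b·0 (s = 1, t = 0) and r₁ = 90 = a·0 + b·1 (s = 0, t = 1); each new remainder r_{k+1} = r_{k-1} − q_k·r_k inherits s_{k+1} = s_{k-1} − q_k·s_k, t_{k+1} = t_{k-1} − q_k·t_k, so r_k = a·s_k + b·t_k at every step:
  q = 1: r = 67, s = 1 − 1·0 = 1, t = 0 − 1·1 = -1  (check: 157·1 + 90·(-1) = 67)
  q = 1: r = 23, s = 0 − 1·1 = -1, t = 1 − 1·(-1) = 2  (check: 157·(-1) + 90·2 = 23)
  q = 2: r = 21, s = 1 − 2·(-1) = 3, t = -1 − 2·2 = -5  (check: 157·3 + 90·(-5) = 21)
  q = 1: r = 2, s = -1 − 1·3 = -4, t = 2 − 1·(-5) = 7  (check: 157·(-4) + 90·7 = 2)
  q = 10: r = 1, s = 3 − 10·(-4) = 43, t = -5 − 10·7 = -75  (check: 157·43 + 90·(-75) = 1)
The row with r = 1 (the gcd) gives the Bezout coefficients s = 43, t = -75.
Result: 157 · (43) + 90 · (-75) = 1.

gcd(157, 90) = 1; s = 43, t = -75 (check: 157·43 + 90·(-75) = 1).


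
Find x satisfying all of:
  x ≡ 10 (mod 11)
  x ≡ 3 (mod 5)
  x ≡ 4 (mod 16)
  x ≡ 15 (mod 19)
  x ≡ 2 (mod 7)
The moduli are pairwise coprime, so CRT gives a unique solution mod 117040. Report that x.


Product of moduli M = 11 · 5 · 16 · 19 · 7 = 117040.
Merge one congruence at a time:
  Start: x ≡ 10 (mod 11).
  Combine with x ≡ 3 (mod 5); new modulus lcm = 55.
    Write x = 10 + 11·t and substitute into x ≡ 3 (mod 5): 11·t ≡ 3 − 10 = -7 (mod 5).
    Reduce coefficients mod 5: 1·t ≡ 3 (mod 5).
    So t ≡ 3 (mod 5).
    Then x = 10 + 11·3 = 43, valid modulo lcm(11, 5) = 55: x ≡ 43 (mod 55).
  Combine with x ≡ 4 (mod 16); new modulus lcm = 880.
    Write x = 43 + 55·t and substitute into x ≡ 4 (mod 16): 55·t ≡ 4 − 43 = -39 (mod 16).
    Reduce coefficients mod 16: 7·t ≡ 9 (mod 16).
    The inverse of 7 mod 16 is 7 (since 7·7 = 49 = 3·16 + 1), so t ≡ 7·9 = 63 ≡ 15 (mod 16).
    Then x = 43 + 55·15 = 868, valid modulo lcm(55, 16) = 880: x ≡ 868 (mod 880).
  Combine with x ≡ 15 (mod 19); new modulus lcm = 16720.
    Write x = 868 + 880·t and substitute into x ≡ 15 (mod 19): 880·t ≡ 15 − 868 = -853 (mod 19).
    Reduce coefficients mod 19: 6·t ≡ 2 (mod 19).
    The inverse of 6 mod 19 is 16 (since 6·16 = 96 = 5·19 + 1), so t ≡ 16·2 = 32 ≡ 13 (mod 19).
    Then x = 868 + 880·13 = 12308, valid modulo lcm(880, 19) = 16720: x ≡ 12308 (mod 16720).
  Combine with x ≡ 2 (mod 7); new modulus lcm = 117040.
    Write x = 12308 + 16720·t and substitute into x ≡ 2 (mod 7): 16720·t ≡ 2 − 12308 = -12306 (mod 7).
    Reduce coefficients mod 7: 4·t ≡ 0 (mod 7).
    The inverse of 4 mod 7 is 2 (since 4·2 = 8 = 1·7 + 1), so t ≡ 2·0 = 0 ≡ 0 (mod 7).
    Then x = 12308 + 16720·0 = 12308, valid modulo lcm(16720, 7) = 117040: x ≡ 12308 (mod 117040).
Verify against each original: 12308 mod 11 = 10, 12308 mod 5 = 3, 12308 mod 16 = 4, 12308 mod 19 = 15, 12308 mod 7 = 2.

x ≡ 12308 (mod 117040).


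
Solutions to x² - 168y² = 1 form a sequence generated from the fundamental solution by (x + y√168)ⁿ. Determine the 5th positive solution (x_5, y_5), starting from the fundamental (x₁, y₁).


Step 1: Find the fundamental solution (x₁, y₁) of x² - 168y² = 1.
  Expand √168 as a continued fraction. a₀ = ⌊√168⌋ = 12; iterate m_{k+1} = d_k·a_k − m_k, d_{k+1} = (168 − m_{k+1}²)/d_k, a_{k+1} = ⌊(a₀ + m_{k+1})/d_{k+1}⌋ (starting m₀ = 0, d₀ = 1), with convergents p_k = a_k·p_{k-1} + p_{k-2}, q_k = a_k·q_{k-1} + q_{k-2} (p₋₁ = 1, q₋₁ = 0):
  k = 0: a₀ = 12; p₀/q₀ = 12/1; p₀² − 168·q₀² = 144 − 168 = -24.
  k = 1: m = 12, d = 24, a = ⌊(12 + 12)/24⌋ = 1; p/q = (1·12 + 1)/(1·1 + 0) = 13/1; p² − 168·q² = 169 − 168 = 1.
  The first convergent with p² − 168·q² = 1 gives the fundamental solution (x₁, y₁) = (13, 1).
Step 2: Apply the recurrence (x_{n+1}, y_{n+1}) = (x₁x_n + 168y₁y_n, x₁y_n + y₁x_n) repeatedly.
  From (x_1, y_1) = (13, 1): x_2 = 13·13 + 168·1·1 = 337; y_2 = 13·1 + 1·13 = 26.
  From (x_2, y_2) = (337, 26): x_3 = 13·337 + 168·1·26 = 8749; y_3 = 13·26 + 1·337 = 675.
  From (x_3, y_3) = (8749, 675): x_4 = 13·8749 + 168·1·675 = 227137; y_4 = 13·675 + 1·8749 = 17524.
  From (x_4, y_4) = (227137, 17524): x_5 = 13·227137 + 168·1·17524 = 5896813; y_5 = 13·17524 + 1·227137 = 454949.
Step 3: Verify x_5² - 168·y_5² = 34772403556969 - 34772403556968 = 1 (should be 1). ✓

(x_1, y_1) = (13, 1); (x_5, y_5) = (5896813, 454949).


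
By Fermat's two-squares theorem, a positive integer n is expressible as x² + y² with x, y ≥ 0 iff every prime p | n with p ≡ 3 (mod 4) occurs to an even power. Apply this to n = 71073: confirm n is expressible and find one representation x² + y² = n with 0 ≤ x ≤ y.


Step 1: Factor n = 71073 = 3^2 · 53 · 149.
Step 2: Check the mod-4 condition on each prime factor: 3 ≡ 3 (mod 4), exponent 2 (must be even); 53 ≡ 1 (mod 4), exponent 1; 149 ≡ 1 (mod 4), exponent 1.
All primes ≡ 3 (mod 4) appear to even exponent (or don't appear), so by the two-squares theorem n IS expressible as a sum of two squares.
Step 3: Build a representation. Group n = k² · m with k = 3 and m = 53 · 149 = 7897 (a product of primes ≡ 1 (mod 4)); a representation of m scales to one of n via (k·x)² + (k·y)² = k²(x² + y²). Each prime p ≡ 1 (mod 4) is itself a sum of two squares; find a² by testing p − a² for a perfect square:
  53: 53 − 1² = 52, 53 − 2² = 49 = 7² ⇒ 53 = 2² + 7².
  149: 149 − 1² = 148, 149 − 2² = 145, 149 − 3² = 140, 149 − 4² = 133, 149 − 5² = 124, 149 − 6² = 113, 149 − 7² = 100 = 10² ⇒ 149 = 7² + 10².
  Combine using the Brahmagupta–Fibonacci identity (a² + b²)(c² + d²) = (ac − bd)² + (ad + bc)² = (ac + bd)² + (ad − bc)²:
  53 · 149 = 7897: from (2² + 7²)(7² + 10²), take (2·7 − 7·10, 2·10 + 7·7) = (14 − 70, 20 + 49) = (-56, 69); dropping signs (only squares matter) gives (56, 69); check 56² + 69² = 3136 + 4761 = 7897 ✓.
  Scale by k = 3: (3·56, 3·69) = (168, 207).
Step 4: Order so x ≤ y and verify: 168² + 207² = 28224 + 42849 = 71073 = n. ✓

n = 71073 = 168² + 207² (one valid representation with x ≤ y).


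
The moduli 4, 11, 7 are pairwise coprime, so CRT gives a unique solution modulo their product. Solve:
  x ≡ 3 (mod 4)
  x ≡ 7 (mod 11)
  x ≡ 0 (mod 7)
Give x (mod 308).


Moduli 4, 11, 7 are pairwise coprime; by CRT there is a unique solution modulo M = 4 · 11 · 7 = 308.
Solve pairwise, accumulating the modulus:
  Start with x ≡ 3 (mod 4).
  Combine with x ≡ 7 (mod 11): since gcd(4, 11) = 1, we get a unique residue mod 44.
    Write x = 3 + 4·t and substitute into x ≡ 7 (mod 11): 4·t ≡ 7 − 3 = 4 (mod 11).
    The inverse of 4 mod 11 is 3 (since 4·3 = 12 = 1·11 + 1), so t ≡ 3·4 = 12 ≡ 1 (mod 11).
    Then x = 3 + 4·1 = 7, valid modulo lcm(4, 11) = 44: x ≡ 7 (mod 44).
  Combine with x ≡ 0 (mod 7): since gcd(44, 7) = 1, we get a unique residue mod 308.
    Write x = 7 + 44·t and substitute into x ≡ 0 (mod 7): 44·t ≡ 0 − 7 = -7 (mod 7).
    Reduce coefficients mod 7: 2·t ≡ 0 (mod 7).
    The inverse of 2 mod 7 is 4 (since 2·4 = 8 = 1·7 + 1), so t ≡ 4·0 = 0 ≡ 0 (mod 7).
    Then x = 7 + 44·0 = 7, valid modulo lcm(44, 7) = 308: x ≡ 7 (mod 308).
Verify: 7 mod 4 = 3 ✓, 7 mod 11 = 7 ✓, 7 mod 7 = 0 ✓.

x ≡ 7 (mod 308).


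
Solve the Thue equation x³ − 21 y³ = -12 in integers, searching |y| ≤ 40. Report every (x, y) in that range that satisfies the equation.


The equation is x³ - 21y³ = -12. For fixed y, x³ = 21·y³ − 12, so a solution requires the RHS to be a perfect cube.
Strategy: iterate y from -40 to 40, compute RHS = 21·y³ − 12, and check whether it is a (positive or negative) perfect cube.
Check small values of y:
  y = 0: RHS = -12 is not a perfect cube.
  y = 1: RHS = 9 is not a perfect cube.
  y = -1: RHS = -33 is not a perfect cube.
  y = 2: RHS = 156 is not a perfect cube.
  y = -2: RHS = -180 is not a perfect cube.
  y = 3: RHS = 555 is not a perfect cube.
  y = -3: RHS = -579 is not a perfect cube.
Continuing the search up to |y| = 40 finds no solutions either.
No (x, y) in the scanned range satisfies the equation.

No integer solutions with |y| ≤ 40.


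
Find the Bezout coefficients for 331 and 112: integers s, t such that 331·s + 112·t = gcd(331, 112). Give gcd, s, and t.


Euclidean algorithm on (331, 112) — divide until remainder is 0:
  331 = 2 · 112 + 107
  112 = 1 · 107 + 5
  107 = 21 · 5 + 2
  5 = 2 · 2 + 1
  2 = 2 · 1 + 0
gcd(331, 112) = 1.
Track Bezout coefficients alongside the remainders: start with r₀ = 331 = a·1 + b·0 (s = 1, t = 0) and r₁ = 112 = a·0 + b·1 (s = 0, t = 1); each new remainder r_{k+1} = r_{k-1} − q_k·r_k inherits s_{k+1} = s_{k-1} − q_k·s_k, t_{k+1} = t_{k-1} − q_k·t_k, so r_k = a·s_k + b·t_k at every step:
  q = 2: r = 107, s = 1 − 2·0 = 1, t = 0 − 2·1 = -2  (check: 331·1 + 112·(-2) = 107)
  q = 1: r = 5, s = 0 − 1·1 = -1, t = 1 − 1·(-2) = 3  (check: 331·(-1) + 112·3 = 5)
  q = 21: r = 2, s = 1 − 21·(-1) = 22, t = -2 − 21·3 = -65  (check: 331·22 + 112·(-65) = 2)
  q = 2: r = 1, s = -1 − 2·22 = -45, t = 3 − 2·(-65) = 133  (check: 331·(-45) + 112·133 = 1)
The row with r = 1 (the gcd) gives the Bezout coefficients s = -45, t = 133.
Result: 331 · (-45) + 112 · (133) = 1.

gcd(331, 112) = 1; s = -45, t = 133 (check: 331·(-45) + 112·133 = 1).


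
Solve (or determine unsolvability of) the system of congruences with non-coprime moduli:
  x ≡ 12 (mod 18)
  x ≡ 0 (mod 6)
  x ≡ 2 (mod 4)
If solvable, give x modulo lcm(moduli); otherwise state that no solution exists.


Moduli 18, 6, 4 are not pairwise coprime, so CRT works modulo lcm(m_i) when all pairwise compatibility conditions hold.
Pairwise compatibility: gcd(m_i, m_j) must divide a_i - a_j for every pair.
Merge one congruence at a time:
  Start: x ≡ 12 (mod 18).
  Combine with x ≡ 0 (mod 6): gcd(18, 6) = 6; 0 - 12 = -12, which IS divisible by 6, so compatible.
    Write x = 12 + 18·t and substitute into x ≡ 0 (mod 6): 18·t ≡ 0 − 12 = -12 (mod 6).
    Divide the congruence (and modulus) by g = 6: 3·t ≡ -2 (mod 1).
    Modulo 1 every t works; take t = 0.
    Then x = 12 + 18·0 = 12, valid modulo lcm(18, 6) = 18: x ≡ 12 (mod 18).
  Combine with x ≡ 2 (mod 4): gcd(18, 4) = 2; 2 - 12 = -10, which IS divisible by 2, so compatible.
    Write x = 12 + 18·t and substitute into x ≡ 2 (mod 4): 18·t ≡ 2 − 12 = -10 (mod 4).
    Divide the congruence (and modulus) by g = 2: 9·t ≡ -5 (mod 2).
    Reduce coefficients mod 2: 1·t ≡ 1 (mod 2).
    So t ≡ 1 (mod 2).
    Then x = 12 + 18·1 = 30, valid modulo lcm(18, 4) = 36: x ≡ 30 (mod 36).
Verify: 30 mod 18 = 12, 30 mod 6 = 0, 30 mod 4 = 2.

x ≡ 30 (mod 36).


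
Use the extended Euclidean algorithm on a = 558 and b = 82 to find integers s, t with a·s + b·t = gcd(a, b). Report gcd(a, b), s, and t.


Euclidean algorithm on (558, 82) — divide until remainder is 0:
  558 = 6 · 82 + 66
  82 = 1 · 66 + 16
  66 = 4 · 16 + 2
  16 = 8 · 2 + 0
gcd(558, 82) = 2.
Track Bezout coefficients alongside the remainders: start with r₀ = 558 = a·1 + b·0 (s = 1, t = 0) and r₁ = 82 = a·0 + b·1 (s = 0, t = 1); each new remainder r_{k+1} = r_{k-1} − q_k·r_k inherits s_{k+1} = s_{k-1} − q_k·s_k, t_{k+1} = t_{k-1} − q_k·t_k, so r_k = a·s_k + b·t_k at every step:
  q = 6: r = 66, s = 1 − 6·0 = 1, t = 0 − 6·1 = -6  (check: 558·1 + 82·(-6) = 66)
  q = 1: r = 16, s = 0 − 1·1 = -1, t = 1 − 1·(-6) = 7  (check: 558·(-1) + 82·7 = 16)
  q = 4: r = 2, s = 1 − 4·(-1) = 5, t = -6 − 4·7 = -34  (check: 558·5 + 82·(-34) = 2)
The row with r = 2 (the gcd) gives the Bezout coefficients s = 5, t = -34.
Result: 558 · (5) + 82 · (-34) = 2.

gcd(558, 82) = 2; s = 5, t = -34 (check: 558·5 + 82·(-34) = 2).


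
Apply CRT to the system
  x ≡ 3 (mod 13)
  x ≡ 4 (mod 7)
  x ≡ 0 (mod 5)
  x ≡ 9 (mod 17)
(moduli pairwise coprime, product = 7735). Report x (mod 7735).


Product of moduli M = 13 · 7 · 5 · 17 = 7735.
Merge one congruence at a time:
  Start: x ≡ 3 (mod 13).
  Combine with x ≡ 4 (mod 7); new modulus lcm = 91.
    Write x = 3 + 13·t and substitute into x ≡ 4 (mod 7): 13·t ≡ 4 − 3 = 1 (mod 7).
    Reduce coefficients mod 7: 6·t ≡ 1 (mod 7).
    The inverse of 6 mod 7 is 6 (since 6·6 = 36 = 5·7 + 1), so t ≡ 6·1 = 6 ≡ 6 (mod 7).
    Then x = 3 + 13·6 = 81, valid modulo lcm(13, 7) = 91: x ≡ 81 (mod 91).
  Combine with x ≡ 0 (mod 5); new modulus lcm = 455.
    Write x = 81 + 91·t and substitute into x ≡ 0 (mod 5): 91·t ≡ 0 − 81 = -81 (mod 5).
    Reduce coefficients mod 5: 1·t ≡ 4 (mod 5).
    So t ≡ 4 (mod 5).
    Then x = 81 + 91·4 = 445, valid modulo lcm(91, 5) = 455: x ≡ 445 (mod 455).
  Combine with x ≡ 9 (mod 17); new modulus lcm = 7735.
    Write x = 445 + 455·t and substitute into x ≡ 9 (mod 17): 455·t ≡ 9 − 445 = -436 (mod 17).
    Reduce coefficients mod 17: 13·t ≡ 6 (mod 17).
    The inverse of 13 mod 17 is 4 (since 13·4 = 52 = 3·17 + 1), so t ≡ 4·6 = 24 ≡ 7 (mod 17).
    Then x = 445 + 455·7 = 3630, valid modulo lcm(455, 17) = 7735: x ≡ 3630 (mod 7735).
Verify against each original: 3630 mod 13 = 3, 3630 mod 7 = 4, 3630 mod 5 = 0, 3630 mod 17 = 9.

x ≡ 3630 (mod 7735).


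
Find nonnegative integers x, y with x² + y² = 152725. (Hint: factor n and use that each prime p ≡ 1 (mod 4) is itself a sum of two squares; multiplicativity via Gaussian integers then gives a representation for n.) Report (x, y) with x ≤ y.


Step 1: Factor n = 152725 = 5^2 · 41 · 149.
Step 2: Check the mod-4 condition on each prime factor: 5 ≡ 1 (mod 4), exponent 2; 41 ≡ 1 (mod 4), exponent 1; 149 ≡ 1 (mod 4), exponent 1.
All primes ≡ 3 (mod 4) appear to even exponent (or don't appear), so by the two-squares theorem n IS expressible as a sum of two squares.
Step 3: Build a representation. Group n = k² · m with k = 5 and m = 41 · 149 = 6109 (a product of primes ≡ 1 (mod 4)); a representation of m scales to one of n via (k·x)² + (k·y)² = k²(x² + y²). Each prime p ≡ 1 (mod 4) is itself a sum of two squares; find a² by testing p − a² for a perfect square:
  41: 41 − 1² = 40, 41 − 2² = 37, 41 − 3² = 32, 41 − 4² = 25 = 5² ⇒ 41 = 4² + 5².
  149: 149 − 1² = 148, 149 − 2² = 145, 149 − 3² = 140, 149 − 4² = 133, 149 − 5² = 124, 149 − 6² = 113, 149 − 7² = 100 = 10² ⇒ 149 = 7² + 10².
  Combine using the Brahmagupta–Fibonacci identity (a² + b²)(c² + d²) = (ac − bd)² + (ad + bc)² = (ac + bd)² + (ad − bc)²:
  41 · 149 = 6109: from (4² + 5²)(7² + 10²), take (4·7 − 5·10, 4·10 + 5·7) = (28 − 50, 40 + 35) = (-22, 75); dropping signs (only squares matter) gives (22, 75); check 22² + 75² = 484 + 5625 = 6109 ✓.
  Scale by k = 5: (5·22, 5·75) = (110, 375).
Step 4: Order so x ≤ y and verify: 110² + 375² = 12100 + 140625 = 152725 = n. ✓

n = 152725 = 110² + 375² (one valid representation with x ≤ y).


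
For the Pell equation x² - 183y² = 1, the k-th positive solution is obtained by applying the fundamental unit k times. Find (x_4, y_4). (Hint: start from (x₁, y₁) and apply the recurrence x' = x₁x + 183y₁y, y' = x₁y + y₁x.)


Step 1: Find the fundamental solution (x₁, y₁) of x² - 183y² = 1.
  Expand √183 as a continued fraction. a₀ = ⌊√183⌋ = 13; iterate m_{k+1} = d_k·a_k − m_k, d_{k+1} = (183 − m_{k+1}²)/d_k, a_{k+1} = ⌊(a₀ + m_{k+1})/d_{k+1}⌋ (starting m₀ = 0, d₀ = 1), with convergents p_k = a_k·p_{k-1} + p_{k-2}, q_k = a_k·q_{k-1} + q_{k-2} (p₋₁ = 1, q₋₁ = 0):
  k = 0: a₀ = 13; p₀/q₀ = 13/1; p₀² − 183·q₀² = 169 − 183 = -14.
  k = 1: m = 13, d = 14, a = ⌊(13 + 13)/14⌋ = 1; p/q = (1·13 + 1)/(1·1 + 0) = 14/1; p² − 183·q² = 196 − 183 = 13.
  k = 2: m = 1, d = 13, a = ⌊(13 + 1)/13⌋ = 1; p/q = (1·14 + 13)/(1·1 + 1) = 27/2; p² − 183·q² = 729 − 732 = -3.
  k = 3: m = 12, d = 3, a = ⌊(13 + 12)/3⌋ = 8; p/q = (8·27 + 14)/(8·2 + 1) = 230/17; p² − 183·q² = 52900 − 52887 = 13.
  k = 4: m = 12, d = 13, a = ⌊(13 + 12)/13⌋ = 1; p/q = (1·230 + 27)/(1·17 + 2) = 257/19; p² − 183·q² = 66049 − 66063 = -14.
  k = 5: m = 1, d = 14, a = ⌊(13 + 1)/14⌋ = 1; p/q = (1·257 + 230)/(1·19 + 17) = 487/36; p² − 183·q² = 237169 − 237168 = 1.
  The first convergent with p² − 183·q² = 1 gives the fundamental solution (x₁, y₁) = (487, 36).
Step 2: Apply the recurrence (x_{n+1}, y_{n+1}) = (x₁x_n + 183y₁y_n, x₁y_n + y₁x_n) repeatedly.
  From (x_1, y_1) = (487, 36): x_2 = 487·487 + 183·36·36 = 474337; y_2 = 487·36 + 36·487 = 35064.
  From (x_2, y_2) = (474337, 35064): x_3 = 487·474337 + 183·36·35064 = 462003751; y_3 = 487·35064 + 36·474337 = 34152300.
  From (x_3, y_3) = (462003751, 34152300): x_4 = 487·462003751 + 183·36·34152300 = 449991179137; y_4 = 487·34152300 + 36·462003751 = 33264305136.
Step 3: Verify x_4² - 183·y_4² = 202492061301107624064769 - 202492061301107624064768 = 1 (should be 1). ✓

(x_1, y_1) = (487, 36); (x_4, y_4) = (449991179137, 33264305136).


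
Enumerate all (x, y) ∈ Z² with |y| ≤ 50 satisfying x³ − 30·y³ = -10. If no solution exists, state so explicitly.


The equation is x³ - 30y³ = -10. For fixed y, x³ = 30·y³ − 10, so a solution requires the RHS to be a perfect cube.
Strategy: iterate y from -50 to 50, compute RHS = 30·y³ − 10, and check whether it is a (positive or negative) perfect cube.
Check small values of y:
  y = 0: RHS = -10 is not a perfect cube.
  y = 1: RHS = 20 is not a perfect cube.
  y = -1: RHS = -40 is not a perfect cube.
  y = 2: RHS = 230 is not a perfect cube.
  y = -2: RHS = -250 is not a perfect cube.
  y = 3: RHS = 800 is not a perfect cube.
  y = -3: RHS = -820 is not a perfect cube.
Continuing the search up to |y| = 50 finds no solutions either.
No (x, y) in the scanned range satisfies the equation.

No integer solutions with |y| ≤ 50.


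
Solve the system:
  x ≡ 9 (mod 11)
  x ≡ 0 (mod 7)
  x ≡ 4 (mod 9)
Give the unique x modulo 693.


Moduli 11, 7, 9 are pairwise coprime; by CRT there is a unique solution modulo M = 11 · 7 · 9 = 693.
Solve pairwise, accumulating the modulus:
  Start with x ≡ 9 (mod 11).
  Combine with x ≡ 0 (mod 7): since gcd(11, 7) = 1, we get a unique residue mod 77.
    Write x = 9 + 11·t and substitute into x ≡ 0 (mod 7): 11·t ≡ 0 − 9 = -9 (mod 7).
    Reduce coefficients mod 7: 4·t ≡ 5 (mod 7).
    The inverse of 4 mod 7 is 2 (since 4·2 = 8 = 1·7 + 1), so t ≡ 2·5 = 10 ≡ 3 (mod 7).
    Then x = 9 + 11·3 = 42, valid modulo lcm(11, 7) = 77: x ≡ 42 (mod 77).
  Combine with x ≡ 4 (mod 9): since gcd(77, 9) = 1, we get a unique residue mod 693.
    Write x = 42 + 77·t and substitute into x ≡ 4 (mod 9): 77·t ≡ 4 − 42 = -38 (mod 9).
    Reduce coefficients mod 9: 5·t ≡ 7 (mod 9).
    The inverse of 5 mod 9 is 2 (since 5·2 = 10 = 1·9 + 1), so t ≡ 2·7 = 14 ≡ 5 (mod 9).
    Then x = 42 + 77·5 = 427, valid modulo lcm(77, 9) = 693: x ≡ 427 (mod 693).
Verify: 427 mod 11 = 9 ✓, 427 mod 7 = 0 ✓, 427 mod 9 = 4 ✓.

x ≡ 427 (mod 693).


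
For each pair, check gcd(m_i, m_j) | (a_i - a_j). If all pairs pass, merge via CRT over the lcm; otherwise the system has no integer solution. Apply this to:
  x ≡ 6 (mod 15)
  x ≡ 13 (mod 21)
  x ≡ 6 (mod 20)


Moduli 15, 21, 20 are not pairwise coprime, so CRT works modulo lcm(m_i) when all pairwise compatibility conditions hold.
Pairwise compatibility: gcd(m_i, m_j) must divide a_i - a_j for every pair.
Merge one congruence at a time:
  Start: x ≡ 6 (mod 15).
  Combine with x ≡ 13 (mod 21): gcd(15, 21) = 3, and 13 - 6 = 7 is NOT divisible by 3.
    ⇒ system is inconsistent (no integer solution).

No solution (the system is inconsistent).


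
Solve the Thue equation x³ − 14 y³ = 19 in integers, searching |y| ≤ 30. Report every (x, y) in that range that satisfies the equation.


The equation is x³ - 14y³ = 19. For fixed y, x³ = 14·y³ + 19, so a solution requires the RHS to be a perfect cube.
Strategy: iterate y from -30 to 30, compute RHS = 14·y³ + 19, and check whether it is a (positive or negative) perfect cube.
Check small values of y:
  y = 0: RHS = 19 is not a perfect cube.
  y = 1: RHS = 33 is not a perfect cube.
  y = -1: RHS = 5 is not a perfect cube.
  y = 2: RHS = 131 is not a perfect cube.
  y = -2: RHS = -93 is not a perfect cube.
  y = 3: RHS = 397 is not a perfect cube.
  y = -3: RHS = -359 is not a perfect cube.
Continuing the search up to |y| = 30 finds no solutions either.
No (x, y) in the scanned range satisfies the equation.

No integer solutions with |y| ≤ 30.


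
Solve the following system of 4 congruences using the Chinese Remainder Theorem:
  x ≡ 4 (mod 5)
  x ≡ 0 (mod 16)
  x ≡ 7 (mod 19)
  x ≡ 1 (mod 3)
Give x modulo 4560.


Product of moduli M = 5 · 16 · 19 · 3 = 4560.
Merge one congruence at a time:
  Start: x ≡ 4 (mod 5).
  Combine with x ≡ 0 (mod 16); new modulus lcm = 80.
    Write x = 4 + 5·t and substitute into x ≡ 0 (mod 16): 5·t ≡ 0 − 4 = -4 (mod 16).
    Reduce coefficients mod 16: 5·t ≡ 12 (mod 16).
    The inverse of 5 mod 16 is 13 (since 5·13 = 65 = 4·16 + 1), so t ≡ 13·12 = 156 ≡ 12 (mod 16).
    Then x = 4 + 5·12 = 64, valid modulo lcm(5, 16) = 80: x ≡ 64 (mod 80).
  Combine with x ≡ 7 (mod 19); new modulus lcm = 1520.
    Write x = 64 + 80·t and substitute into x ≡ 7 (mod 19): 80·t ≡ 7 − 64 = -57 (mod 19).
    Reduce coefficients mod 19: 4·t ≡ 0 (mod 19).
    The inverse of 4 mod 19 is 5 (since 4·5 = 20 = 1·19 + 1), so t ≡ 5·0 = 0 ≡ 0 (mod 19).
    Then x = 64 + 80·0 = 64, valid modulo lcm(80, 19) = 1520: x ≡ 64 (mod 1520).
  Combine with x ≡ 1 (mod 3); new modulus lcm = 4560.
    Write x = 64 + 1520·t and substitute into x ≡ 1 (mod 3): 1520·t ≡ 1 − 64 = -63 (mod 3).
    Reduce coefficients mod 3: 2·t ≡ 0 (mod 3).
    The inverse of 2 mod 3 is 2 (since 2·2 = 4 = 1·3 + 1), so t ≡ 2·0 = 0 ≡ 0 (mod 3).
    Then x = 64 + 1520·0 = 64, valid modulo lcm(1520, 3) = 4560: x ≡ 64 (mod 4560).
Verify against each original: 64 mod 5 = 4, 64 mod 16 = 0, 64 mod 19 = 7, 64 mod 3 = 1.

x ≡ 64 (mod 4560).


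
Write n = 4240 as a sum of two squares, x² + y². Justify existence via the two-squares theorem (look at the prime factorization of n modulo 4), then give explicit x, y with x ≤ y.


Step 1: Factor n = 4240 = 2^4 · 5 · 53.
Step 2: Check the mod-4 condition on each prime factor: 2 = 2 (special); 5 ≡ 1 (mod 4), exponent 1; 53 ≡ 1 (mod 4), exponent 1.
All primes ≡ 3 (mod 4) appear to even exponent (or don't appear), so by the two-squares theorem n IS expressible as a sum of two squares.
Step 3: Build a representation. Group n = k² · m with k = 4 and m = 5 · 53 = 265 (a product of primes ≡ 1 (mod 4)); a representation of m scales to one of n via (k·x)² + (k·y)² = k²(x² + y²). Each prime p ≡ 1 (mod 4) is itself a sum of two squares; find a² by testing p − a² for a perfect square:
  5: 5 − 1² = 4 = 2² ⇒ 5 = 1² + 2².
  53: 53 − 1² = 52, 53 − 2² = 49 = 7² ⇒ 53 = 2² + 7².
  Combine using the Brahmagupta–Fibonacci identity (a² + b²)(c² + d²) = (ac − bd)² + (ad + bc)² = (ac + bd)² + (ad − bc)²:
  5 · 53 = 265: from (1² + 2²)(2² + 7²), take (1·2 − 2·7, 1·7 + 2·2) = (2 − 14, 7 + 4) = (-12, 11); dropping signs (only squares matter) gives (12, 11); check 12² + 11² = 144 + 121 = 265 ✓.
  Scale by k = 4: (4·12, 4·11) = (48, 44).
Step 4: Order so x ≤ y and verify: 44² + 48² = 1936 + 2304 = 4240 = n. ✓

n = 4240 = 44² + 48² (one valid representation with x ≤ y).


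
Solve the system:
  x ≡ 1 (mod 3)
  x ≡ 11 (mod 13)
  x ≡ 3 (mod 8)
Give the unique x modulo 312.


Moduli 3, 13, 8 are pairwise coprime; by CRT there is a unique solution modulo M = 3 · 13 · 8 = 312.
Solve pairwise, accumulating the modulus:
  Start with x ≡ 1 (mod 3).
  Combine with x ≡ 11 (mod 13): since gcd(3, 13) = 1, we get a unique residue mod 39.
    Write x = 1 + 3·t and substitute into x ≡ 11 (mod 13): 3·t ≡ 11 − 1 = 10 (mod 13).
    The inverse of 3 mod 13 is 9 (since 3·9 = 27 = 2·13 + 1), so t ≡ 9·10 = 90 ≡ 12 (mod 13).
    Then x = 1 + 3·12 = 37, valid modulo lcm(3, 13) = 39: x ≡ 37 (mod 39).
  Combine with x ≡ 3 (mod 8): since gcd(39, 8) = 1, we get a unique residue mod 312.
    Write x = 37 + 39·t and substitute into x ≡ 3 (mod 8): 39·t ≡ 3 − 37 = -34 (mod 8).
    Reduce coefficients mod 8: 7·t ≡ 6 (mod 8).
    The inverse of 7 mod 8 is 7 (since 7·7 = 49 = 6·8 + 1), so t ≡ 7·6 = 42 ≡ 2 (mod 8).
    Then x = 37 + 39·2 = 115, valid modulo lcm(39, 8) = 312: x ≡ 115 (mod 312).
Verify: 115 mod 3 = 1 ✓, 115 mod 13 = 11 ✓, 115 mod 8 = 3 ✓.

x ≡ 115 (mod 312).


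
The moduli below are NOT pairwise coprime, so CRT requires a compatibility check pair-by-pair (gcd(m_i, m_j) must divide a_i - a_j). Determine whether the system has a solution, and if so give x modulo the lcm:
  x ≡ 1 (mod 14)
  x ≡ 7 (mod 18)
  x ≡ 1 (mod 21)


Moduli 14, 18, 21 are not pairwise coprime, so CRT works modulo lcm(m_i) when all pairwise compatibility conditions hold.
Pairwise compatibility: gcd(m_i, m_j) must divide a_i - a_j for every pair.
Merge one congruence at a time:
  Start: x ≡ 1 (mod 14).
  Combine with x ≡ 7 (mod 18): gcd(14, 18) = 2; 7 - 1 = 6, which IS divisible by 2, so compatible.
    Write x = 1 + 14·t and substitute into x ≡ 7 (mod 18): 14·t ≡ 7 − 1 = 6 (mod 18).
    Divide the congruence (and modulus) by g = 2: 7·t ≡ 3 (mod 9).
    The inverse of 7 mod 9 is 4 (since 7·4 = 28 = 3·9 + 1), so t ≡ 4·3 = 12 ≡ 3 (mod 9).
    Then x = 1 + 14·3 = 43, valid modulo lcm(14, 18) = 126: x ≡ 43 (mod 126).
  Combine with x ≡ 1 (mod 21): gcd(126, 21) = 21; 1 - 43 = -42, which IS divisible by 21, so compatible.
    Write x = 43 + 126·t and substitute into x ≡ 1 (mod 21): 126·t ≡ 1 − 43 = -42 (mod 21).
    Divide the congruence (and modulus) by g = 21: 6·t ≡ -2 (mod 1).
    Modulo 1 every t works; take t = 0.
    Then x = 43 + 126·0 = 43, valid modulo lcm(126, 21) = 126: x ≡ 43 (mod 126).
Verify: 43 mod 14 = 1, 43 mod 18 = 7, 43 mod 21 = 1.

x ≡ 43 (mod 126).


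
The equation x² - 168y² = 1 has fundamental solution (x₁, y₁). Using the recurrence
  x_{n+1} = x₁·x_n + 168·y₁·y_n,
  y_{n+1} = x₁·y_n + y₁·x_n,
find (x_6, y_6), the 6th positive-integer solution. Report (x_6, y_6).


Step 1: Find the fundamental solution (x₁, y₁) of x² - 168y² = 1.
  Expand √168 as a continued fraction. a₀ = ⌊√168⌋ = 12; iterate m_{k+1} = d_k·a_k − m_k, d_{k+1} = (168 − m_{k+1}²)/d_k, a_{k+1} = ⌊(a₀ + m_{k+1})/d_{k+1}⌋ (starting m₀ = 0, d₀ = 1), with convergents p_k = a_k·p_{k-1} + p_{k-2}, q_k = a_k·q_{k-1} + q_{k-2} (p₋₁ = 1, q₋₁ = 0):
  k = 0: a₀ = 12; p₀/q₀ = 12/1; p₀² − 168·q₀² = 144 − 168 = -24.
  k = 1: m = 12, d = 24, a = ⌊(12 + 12)/24⌋ = 1; p/q = (1·12 + 1)/(1·1 + 0) = 13/1; p² − 168·q² = 169 − 168 = 1.
  The first convergent with p² − 168·q² = 1 gives the fundamental solution (x₁, y₁) = (13, 1).
Step 2: Apply the recurrence (x_{n+1}, y_{n+1}) = (x₁x_n + 168y₁y_n, x₁y_n + y₁x_n) repeatedly.
  From (x_1, y_1) = (13, 1): x_2 = 13·13 + 168·1·1 = 337; y_2 = 13·1 + 1·13 = 26.
  From (x_2, y_2) = (337, 26): x_3 = 13·337 + 168·1·26 = 8749; y_3 = 13·26 + 1·337 = 675.
  From (x_3, y_3) = (8749, 675): x_4 = 13·8749 + 168·1·675 = 227137; y_4 = 13·675 + 1·8749 = 17524.
  From (x_4, y_4) = (227137, 17524): x_5 = 13·227137 + 168·1·17524 = 5896813; y_5 = 13·17524 + 1·227137 = 454949.
  From (x_5, y_5) = (5896813, 454949): x_6 = 13·5896813 + 168·1·454949 = 153090001; y_6 = 13·454949 + 1·5896813 = 11811150.
Step 3: Verify x_6² - 168·y_6² = 23436548406180001 - 23436548406180000 = 1 (should be 1). ✓

(x_1, y_1) = (13, 1); (x_6, y_6) = (153090001, 11811150).


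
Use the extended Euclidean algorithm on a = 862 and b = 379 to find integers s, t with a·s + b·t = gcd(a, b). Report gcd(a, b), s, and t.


Euclidean algorithm on (862, 379) — divide until remainder is 0:
  862 = 2 · 379 + 104
  379 = 3 · 104 + 67
  104 = 1 · 67 + 37
  67 = 1 · 37 + 30
  37 = 1 · 30 + 7
  30 = 4 · 7 + 2
  7 = 3 · 2 + 1
  2 = 2 · 1 + 0
gcd(862, 379) = 1.
Track Bezout coefficients alongside the remainders: start with r₀ = 862 = a·1 + b·0 (s = 1, t = 0) and r₁ = 379 = a·0 + b·1 (s = 0, t = 1); each new remainder r_{k+1} = r_{k-1} − q_k·r_k inherits s_{k+1} = s_{k-1} − q_k·s_k, t_{k+1} = t_{k-1} − q_k·t_k, so r_k = a·s_k + b·t_k at every step:
  q = 2: r = 104, s = 1 − 2·0 = 1, t = 0 − 2·1 = -2  (check: 862·1 + 379·(-2) = 104)
  q = 3: r = 67, s = 0 − 3·1 = -3, t = 1 − 3·(-2) = 7  (check: 862·(-3) + 379·7 = 67)
  q = 1: r = 37, s = 1 − 1·(-3) = 4, t = -2 − 1·7 = -9  (check: 862·4 + 379·(-9) = 37)
  q = 1: r = 30, s = -3 − 1·4 = -7, t = 7 − 1·(-9) = 16  (check: 862·(-7) + 379·16 = 30)
  q = 1: r = 7, s = 4 − 1·(-7) = 11, t = -9 − 1·16 = -25  (check: 862·11 + 379·(-25) = 7)
  q = 4: r = 2, s = -7 − 4·11 = -51, t = 16 − 4·(-25) = 116  (check: 862·(-51) + 379·116 = 2)
  q = 3: r = 1, s = 11 − 3·(-51) = 164, t = -25 − 3·116 = -373  (check: 862·164 + 379·(-373) = 1)
The row with r = 1 (the gcd) gives the Bezout coefficients s = 164, t = -373.
Result: 862 · (164) + 379 · (-373) = 1.

gcd(862, 379) = 1; s = 164, t = -373 (check: 862·164 + 379·(-373) = 1).
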